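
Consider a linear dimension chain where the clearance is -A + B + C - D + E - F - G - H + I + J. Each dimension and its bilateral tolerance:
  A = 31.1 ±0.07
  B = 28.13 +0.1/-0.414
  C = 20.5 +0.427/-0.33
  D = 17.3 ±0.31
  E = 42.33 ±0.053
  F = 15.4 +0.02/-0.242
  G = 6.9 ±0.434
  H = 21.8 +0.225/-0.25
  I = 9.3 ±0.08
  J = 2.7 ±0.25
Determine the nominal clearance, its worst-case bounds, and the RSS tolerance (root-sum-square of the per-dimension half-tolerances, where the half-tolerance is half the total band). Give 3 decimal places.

Stack each dimension's contribution:
  -A: nom -31.100 → Σnom=-31.100; wc +0.070/-0.070 → slack +0.070/-0.070; half-tol=0.070, Σhalf²=0.004900
  +B: nom +28.130 → Σnom=-2.970; wc +0.100/-0.414 → slack +0.170/-0.484; half-tol=0.257, Σhalf²=0.070949
  +C: nom +20.500 → Σnom=17.530; wc +0.427/-0.330 → slack +0.597/-0.814; half-tol=0.379, Σhalf²=0.214211
  -D: nom -17.300 → Σnom=0.230; wc +0.310/-0.310 → slack +0.907/-1.124; half-tol=0.310, Σhalf²=0.310311
  +E: nom +42.330 → Σnom=42.560; wc +0.053/-0.053 → slack +0.960/-1.177; half-tol=0.053, Σhalf²=0.313120
  -F: nom -15.400 → Σnom=27.160; wc +0.242/-0.020 → slack +1.202/-1.197; half-tol=0.131, Σhalf²=0.330281
  -G: nom -6.900 → Σnom=20.260; wc +0.434/-0.434 → slack +1.636/-1.631; half-tol=0.434, Σhalf²=0.518637
  -H: nom -21.800 → Σnom=-1.540; wc +0.250/-0.225 → slack +1.886/-1.856; half-tol=0.237, Σhalf²=0.575044
  +I: nom +9.300 → Σnom=7.760; wc +0.080/-0.080 → slack +1.966/-1.936; half-tol=0.080, Σhalf²=0.581444
  +J: nom +2.700 → Σnom=10.460; wc +0.250/-0.250 → slack +2.216/-2.186; half-tol=0.250, Σhalf²=0.643944
Nominal = 10.460. Worst-case = [10.460 - 2.186, 10.460 + 2.216] = [8.274, 12.676]. RSS = √0.643944 = 0.802.

nominal=10.460 wc=[8.274,12.676] rss=0.802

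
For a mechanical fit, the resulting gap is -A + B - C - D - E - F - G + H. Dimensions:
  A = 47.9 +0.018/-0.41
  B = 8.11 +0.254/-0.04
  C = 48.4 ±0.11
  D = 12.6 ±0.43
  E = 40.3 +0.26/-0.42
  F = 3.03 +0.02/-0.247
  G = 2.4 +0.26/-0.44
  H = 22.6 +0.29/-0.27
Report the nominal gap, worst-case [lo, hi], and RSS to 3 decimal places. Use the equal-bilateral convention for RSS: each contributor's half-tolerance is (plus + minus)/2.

nominal=-123.920 wc=[-125.328,-121.319] rss=0.774

Stack each dimension's contribution:
  -A: nom -47.900 → Σnom=-47.900; wc +0.410/-0.018 → slack +0.410/-0.018; half-tol=0.214, Σhalf²=0.045796
  +B: nom +8.110 → Σnom=-39.790; wc +0.254/-0.040 → slack +0.664/-0.058; half-tol=0.147, Σhalf²=0.067405
  -C: nom -48.400 → Σnom=-88.190; wc +0.110/-0.110 → slack +0.774/-0.168; half-tol=0.110, Σhalf²=0.079505
  -D: nom -12.600 → Σnom=-100.790; wc +0.430/-0.430 → slack +1.204/-0.598; half-tol=0.430, Σhalf²=0.264405
  -E: nom -40.300 → Σnom=-141.090; wc +0.420/-0.260 → slack +1.624/-0.858; half-tol=0.340, Σhalf²=0.380005
  -F: nom -3.030 → Σnom=-144.120; wc +0.247/-0.020 → slack +1.871/-0.878; half-tol=0.134, Σhalf²=0.397827
  -G: nom -2.400 → Σnom=-146.520; wc +0.440/-0.260 → slack +2.311/-1.138; half-tol=0.350, Σhalf²=0.520327
  +H: nom +22.600 → Σnom=-123.920; wc +0.290/-0.270 → slack +2.601/-1.408; half-tol=0.280, Σhalf²=0.598727
Nominal = -123.920. Worst-case = [-123.920 - 1.408, -123.920 + 2.601] = [-125.328, -121.319]. RSS = √0.598727 = 0.774.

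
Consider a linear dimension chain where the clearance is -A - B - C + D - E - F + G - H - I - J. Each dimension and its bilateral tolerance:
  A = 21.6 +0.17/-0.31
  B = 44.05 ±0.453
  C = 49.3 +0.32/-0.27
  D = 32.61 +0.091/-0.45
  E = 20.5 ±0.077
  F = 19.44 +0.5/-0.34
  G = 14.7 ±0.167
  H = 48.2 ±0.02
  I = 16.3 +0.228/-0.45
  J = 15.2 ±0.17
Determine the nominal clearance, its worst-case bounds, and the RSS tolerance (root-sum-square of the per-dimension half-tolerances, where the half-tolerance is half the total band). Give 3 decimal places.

Stack each dimension's contribution:
  -A: nom -21.600 → Σnom=-21.600; wc +0.310/-0.170 → slack +0.310/-0.170; half-tol=0.240, Σhalf²=0.057600
  -B: nom -44.050 → Σnom=-65.650; wc +0.453/-0.453 → slack +0.763/-0.623; half-tol=0.453, Σhalf²=0.262809
  -C: nom -49.300 → Σnom=-114.950; wc +0.270/-0.320 → slack +1.033/-0.943; half-tol=0.295, Σhalf²=0.349834
  +D: nom +32.610 → Σnom=-82.340; wc +0.091/-0.450 → slack +1.124/-1.393; half-tol=0.271, Σhalf²=0.423004
  -E: nom -20.500 → Σnom=-102.840; wc +0.077/-0.077 → slack +1.201/-1.470; half-tol=0.077, Σhalf²=0.428933
  -F: nom -19.440 → Σnom=-122.280; wc +0.340/-0.500 → slack +1.541/-1.970; half-tol=0.420, Σhalf²=0.605333
  +G: nom +14.700 → Σnom=-107.580; wc +0.167/-0.167 → slack +1.708/-2.137; half-tol=0.167, Σhalf²=0.633222
  -H: nom -48.200 → Σnom=-155.780; wc +0.020/-0.020 → slack +1.728/-2.157; half-tol=0.020, Σhalf²=0.633622
  -I: nom -16.300 → Σnom=-172.080; wc +0.450/-0.228 → slack +2.178/-2.385; half-tol=0.339, Σhalf²=0.748543
  -J: nom -15.200 → Σnom=-187.280; wc +0.170/-0.170 → slack +2.348/-2.555; half-tol=0.170, Σhalf²=0.777443
Nominal = -187.280. Worst-case = [-187.280 - 2.555, -187.280 + 2.348] = [-189.835, -184.932]. RSS = √0.777443 = 0.882.

nominal=-187.280 wc=[-189.835,-184.932] rss=0.882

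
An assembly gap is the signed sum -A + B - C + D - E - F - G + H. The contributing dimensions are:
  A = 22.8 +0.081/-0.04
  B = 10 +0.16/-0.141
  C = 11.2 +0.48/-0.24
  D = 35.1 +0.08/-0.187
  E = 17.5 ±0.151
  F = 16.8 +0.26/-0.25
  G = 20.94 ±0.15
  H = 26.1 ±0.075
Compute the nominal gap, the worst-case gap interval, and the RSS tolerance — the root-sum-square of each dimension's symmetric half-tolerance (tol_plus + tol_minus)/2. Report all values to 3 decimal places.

nominal=-18.040 wc=[-19.565,-16.894] rss=0.538

Stack each dimension's contribution:
  -A: nom -22.800 → Σnom=-22.800; wc +0.040/-0.081 → slack +0.040/-0.081; half-tol=0.060, Σhalf²=0.003660
  +B: nom +10.000 → Σnom=-12.800; wc +0.160/-0.141 → slack +0.200/-0.222; half-tol=0.150, Σhalf²=0.026310
  -C: nom -11.200 → Σnom=-24.000; wc +0.240/-0.480 → slack +0.440/-0.702; half-tol=0.360, Σhalf²=0.155910
  +D: nom +35.100 → Σnom=11.100; wc +0.080/-0.187 → slack +0.520/-0.889; half-tol=0.134, Σhalf²=0.173733
  -E: nom -17.500 → Σnom=-6.400; wc +0.151/-0.151 → slack +0.671/-1.040; half-tol=0.151, Σhalf²=0.196534
  -F: nom -16.800 → Σnom=-23.200; wc +0.250/-0.260 → slack +0.921/-1.300; half-tol=0.255, Σhalf²=0.261559
  -G: nom -20.940 → Σnom=-44.140; wc +0.150/-0.150 → slack +1.071/-1.450; half-tol=0.150, Σhalf²=0.284059
  +H: nom +26.100 → Σnom=-18.040; wc +0.075/-0.075 → slack +1.146/-1.525; half-tol=0.075, Σhalf²=0.289684
Nominal = -18.040. Worst-case = [-18.040 - 1.525, -18.040 + 1.146] = [-19.565, -16.894]. RSS = √0.289684 = 0.538.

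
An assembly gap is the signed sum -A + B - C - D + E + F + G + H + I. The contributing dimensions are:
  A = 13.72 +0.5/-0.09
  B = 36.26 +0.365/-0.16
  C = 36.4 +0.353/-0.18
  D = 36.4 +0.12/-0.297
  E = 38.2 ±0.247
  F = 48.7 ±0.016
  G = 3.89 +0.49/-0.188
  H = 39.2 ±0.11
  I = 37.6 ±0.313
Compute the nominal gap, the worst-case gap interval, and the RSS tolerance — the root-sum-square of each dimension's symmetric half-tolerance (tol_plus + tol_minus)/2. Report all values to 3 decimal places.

nominal=117.330 wc=[115.323,119.438] rss=0.746

Stack each dimension's contribution:
  -A: nom -13.720 → Σnom=-13.720; wc +0.090/-0.500 → slack +0.090/-0.500; half-tol=0.295, Σhalf²=0.087025
  +B: nom +36.260 → Σnom=22.540; wc +0.365/-0.160 → slack +0.455/-0.660; half-tol=0.263, Σhalf²=0.155931
  -C: nom -36.400 → Σnom=-13.860; wc +0.180/-0.353 → slack +0.635/-1.013; half-tol=0.266, Σhalf²=0.226953
  -D: nom -36.400 → Σnom=-50.260; wc +0.297/-0.120 → slack +0.932/-1.133; half-tol=0.208, Σhalf²=0.270426
  +E: nom +38.200 → Σnom=-12.060; wc +0.247/-0.247 → slack +1.179/-1.380; half-tol=0.247, Σhalf²=0.331435
  +F: nom +48.700 → Σnom=36.640; wc +0.016/-0.016 → slack +1.195/-1.396; half-tol=0.016, Σhalf²=0.331691
  +G: nom +3.890 → Σnom=40.530; wc +0.490/-0.188 → slack +1.685/-1.584; half-tol=0.339, Σhalf²=0.446612
  +H: nom +39.200 → Σnom=79.730; wc +0.110/-0.110 → slack +1.795/-1.694; half-tol=0.110, Σhalf²=0.458712
  +I: nom +37.600 → Σnom=117.330; wc +0.313/-0.313 → slack +2.108/-2.007; half-tol=0.313, Σhalf²=0.556681
Nominal = 117.330. Worst-case = [117.330 - 2.007, 117.330 + 2.108] = [115.323, 119.438]. RSS = √0.556681 = 0.746.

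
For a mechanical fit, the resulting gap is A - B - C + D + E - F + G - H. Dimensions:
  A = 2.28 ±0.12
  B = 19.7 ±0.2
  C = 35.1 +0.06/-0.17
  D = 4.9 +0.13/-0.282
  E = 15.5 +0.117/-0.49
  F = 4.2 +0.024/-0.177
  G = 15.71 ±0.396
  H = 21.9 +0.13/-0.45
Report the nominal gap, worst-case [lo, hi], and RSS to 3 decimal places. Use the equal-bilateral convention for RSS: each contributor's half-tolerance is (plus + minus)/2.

nominal=-42.510 wc=[-44.212,-40.750] rss=0.673

Stack each dimension's contribution:
  +A: nom +2.280 → Σnom=2.280; wc +0.120/-0.120 → slack +0.120/-0.120; half-tol=0.120, Σhalf²=0.014400
  -B: nom -19.700 → Σnom=-17.420; wc +0.200/-0.200 → slack +0.320/-0.320; half-tol=0.200, Σhalf²=0.054400
  -C: nom -35.100 → Σnom=-52.520; wc +0.170/-0.060 → slack +0.490/-0.380; half-tol=0.115, Σhalf²=0.067625
  +D: nom +4.900 → Σnom=-47.620; wc +0.130/-0.282 → slack +0.620/-0.662; half-tol=0.206, Σhalf²=0.110061
  +E: nom +15.500 → Σnom=-32.120; wc +0.117/-0.490 → slack +0.737/-1.152; half-tol=0.303, Σhalf²=0.202173
  -F: nom -4.200 → Σnom=-36.320; wc +0.177/-0.024 → slack +0.914/-1.176; half-tol=0.100, Σhalf²=0.212273
  +G: nom +15.710 → Σnom=-20.610; wc +0.396/-0.396 → slack +1.310/-1.572; half-tol=0.396, Σhalf²=0.369089
  -H: nom -21.900 → Σnom=-42.510; wc +0.450/-0.130 → slack +1.760/-1.702; half-tol=0.290, Σhalf²=0.453189
Nominal = -42.510. Worst-case = [-42.510 - 1.702, -42.510 + 1.760] = [-44.212, -40.750]. RSS = √0.453189 = 0.673.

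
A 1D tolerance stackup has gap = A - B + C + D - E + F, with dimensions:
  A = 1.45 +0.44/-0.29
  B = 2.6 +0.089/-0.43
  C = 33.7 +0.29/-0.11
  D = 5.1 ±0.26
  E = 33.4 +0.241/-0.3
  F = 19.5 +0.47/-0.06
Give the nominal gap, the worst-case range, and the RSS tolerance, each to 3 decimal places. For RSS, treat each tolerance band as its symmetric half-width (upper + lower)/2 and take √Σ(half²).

Stack each dimension's contribution:
  +A: nom +1.450 → Σnom=1.450; wc +0.440/-0.290 → slack +0.440/-0.290; half-tol=0.365, Σhalf²=0.133225
  -B: nom -2.600 → Σnom=-1.150; wc +0.430/-0.089 → slack +0.870/-0.379; half-tol=0.260, Σhalf²=0.200565
  +C: nom +33.700 → Σnom=32.550; wc +0.290/-0.110 → slack +1.160/-0.489; half-tol=0.200, Σhalf²=0.240565
  +D: nom +5.100 → Σnom=37.650; wc +0.260/-0.260 → slack +1.420/-0.749; half-tol=0.260, Σhalf²=0.308165
  -E: nom -33.400 → Σnom=4.250; wc +0.300/-0.241 → slack +1.720/-0.990; half-tol=0.270, Σhalf²=0.381335
  +F: nom +19.500 → Σnom=23.750; wc +0.470/-0.060 → slack +2.190/-1.050; half-tol=0.265, Σhalf²=0.451560
Nominal = 23.750. Worst-case = [23.750 - 1.050, 23.750 + 2.190] = [22.700, 25.940]. RSS = √0.451560 = 0.672.

nominal=23.750 wc=[22.700,25.940] rss=0.672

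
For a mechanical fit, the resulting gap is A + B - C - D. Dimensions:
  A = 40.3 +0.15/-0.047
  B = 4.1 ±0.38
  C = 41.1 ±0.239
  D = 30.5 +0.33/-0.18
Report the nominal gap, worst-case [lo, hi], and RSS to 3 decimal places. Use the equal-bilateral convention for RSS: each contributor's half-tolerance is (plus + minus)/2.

nominal=-27.200 wc=[-28.196,-26.251] rss=0.526

Stack each dimension's contribution:
  +A: nom +40.300 → Σnom=40.300; wc +0.150/-0.047 → slack +0.150/-0.047; half-tol=0.099, Σhalf²=0.009702
  +B: nom +4.100 → Σnom=44.400; wc +0.380/-0.380 → slack +0.530/-0.427; half-tol=0.380, Σhalf²=0.154102
  -C: nom -41.100 → Σnom=3.300; wc +0.239/-0.239 → slack +0.769/-0.666; half-tol=0.239, Σhalf²=0.211223
  -D: nom -30.500 → Σnom=-27.200; wc +0.180/-0.330 → slack +0.949/-0.996; half-tol=0.255, Σhalf²=0.276248
Nominal = -27.200. Worst-case = [-27.200 - 0.996, -27.200 + 0.949] = [-28.196, -26.251]. RSS = √0.276248 = 0.526.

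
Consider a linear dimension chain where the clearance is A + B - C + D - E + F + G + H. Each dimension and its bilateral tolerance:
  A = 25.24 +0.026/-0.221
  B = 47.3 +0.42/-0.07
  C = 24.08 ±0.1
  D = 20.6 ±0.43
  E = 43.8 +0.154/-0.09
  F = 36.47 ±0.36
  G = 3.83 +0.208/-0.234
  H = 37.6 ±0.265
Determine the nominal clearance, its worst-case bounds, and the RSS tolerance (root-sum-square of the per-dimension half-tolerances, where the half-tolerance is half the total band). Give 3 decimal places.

nominal=103.160 wc=[101.326,105.059] rss=0.731

Stack each dimension's contribution:
  +A: nom +25.240 → Σnom=25.240; wc +0.026/-0.221 → slack +0.026/-0.221; half-tol=0.123, Σhalf²=0.015252
  +B: nom +47.300 → Σnom=72.540; wc +0.420/-0.070 → slack +0.446/-0.291; half-tol=0.245, Σhalf²=0.075277
  -C: nom -24.080 → Σnom=48.460; wc +0.100/-0.100 → slack +0.546/-0.391; half-tol=0.100, Σhalf²=0.085277
  +D: nom +20.600 → Σnom=69.060; wc +0.430/-0.430 → slack +0.976/-0.821; half-tol=0.430, Σhalf²=0.270177
  -E: nom -43.800 → Σnom=25.260; wc +0.090/-0.154 → slack +1.066/-0.975; half-tol=0.122, Σhalf²=0.285061
  +F: nom +36.470 → Σnom=61.730; wc +0.360/-0.360 → slack +1.426/-1.335; half-tol=0.360, Σhalf²=0.414661
  +G: nom +3.830 → Σnom=65.560; wc +0.208/-0.234 → slack +1.634/-1.569; half-tol=0.221, Σhalf²=0.463502
  +H: nom +37.600 → Σnom=103.160; wc +0.265/-0.265 → slack +1.899/-1.834; half-tol=0.265, Σhalf²=0.533727
Nominal = 103.160. Worst-case = [103.160 - 1.834, 103.160 + 1.899] = [101.326, 105.059]. RSS = √0.533727 = 0.731.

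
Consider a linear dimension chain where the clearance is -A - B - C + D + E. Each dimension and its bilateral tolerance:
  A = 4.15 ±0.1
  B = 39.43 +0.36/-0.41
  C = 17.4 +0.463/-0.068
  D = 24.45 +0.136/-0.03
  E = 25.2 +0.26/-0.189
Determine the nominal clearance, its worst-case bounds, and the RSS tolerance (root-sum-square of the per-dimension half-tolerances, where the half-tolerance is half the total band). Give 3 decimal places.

nominal=-11.330 wc=[-12.472,-10.356] rss=0.535

Stack each dimension's contribution:
  -A: nom -4.150 → Σnom=-4.150; wc +0.100/-0.100 → slack +0.100/-0.100; half-tol=0.100, Σhalf²=0.010000
  -B: nom -39.430 → Σnom=-43.580; wc +0.410/-0.360 → slack +0.510/-0.460; half-tol=0.385, Σhalf²=0.158225
  -C: nom -17.400 → Σnom=-60.980; wc +0.068/-0.463 → slack +0.578/-0.923; half-tol=0.266, Σhalf²=0.228715
  +D: nom +24.450 → Σnom=-36.530; wc +0.136/-0.030 → slack +0.714/-0.953; half-tol=0.083, Σhalf²=0.235604
  +E: nom +25.200 → Σnom=-11.330; wc +0.260/-0.189 → slack +0.974/-1.142; half-tol=0.225, Σhalf²=0.286004
Nominal = -11.330. Worst-case = [-11.330 - 1.142, -11.330 + 0.974] = [-12.472, -10.356]. RSS = √0.286004 = 0.535.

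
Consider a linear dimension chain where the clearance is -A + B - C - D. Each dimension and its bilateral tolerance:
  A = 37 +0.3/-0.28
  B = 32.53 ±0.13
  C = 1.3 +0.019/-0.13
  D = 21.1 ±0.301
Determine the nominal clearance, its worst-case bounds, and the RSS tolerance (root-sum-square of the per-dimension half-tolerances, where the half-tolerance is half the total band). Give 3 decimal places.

Stack each dimension's contribution:
  -A: nom -37.000 → Σnom=-37.000; wc +0.280/-0.300 → slack +0.280/-0.300; half-tol=0.290, Σhalf²=0.084100
  +B: nom +32.530 → Σnom=-4.470; wc +0.130/-0.130 → slack +0.410/-0.430; half-tol=0.130, Σhalf²=0.101000
  -C: nom -1.300 → Σnom=-5.770; wc +0.130/-0.019 → slack +0.540/-0.449; half-tol=0.074, Σhalf²=0.106550
  -D: nom -21.100 → Σnom=-26.870; wc +0.301/-0.301 → slack +0.841/-0.750; half-tol=0.301, Σhalf²=0.197151
Nominal = -26.870. Worst-case = [-26.870 - 0.750, -26.870 + 0.841] = [-27.620, -26.029]. RSS = √0.197151 = 0.444.

nominal=-26.870 wc=[-27.620,-26.029] rss=0.444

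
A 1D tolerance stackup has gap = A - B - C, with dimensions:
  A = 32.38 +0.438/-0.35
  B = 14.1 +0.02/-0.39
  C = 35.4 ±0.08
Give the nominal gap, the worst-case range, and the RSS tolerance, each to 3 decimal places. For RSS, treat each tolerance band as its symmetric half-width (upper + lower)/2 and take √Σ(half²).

nominal=-17.120 wc=[-17.570,-16.212] rss=0.451

Stack each dimension's contribution:
  +A: nom +32.380 → Σnom=32.380; wc +0.438/-0.350 → slack +0.438/-0.350; half-tol=0.394, Σhalf²=0.155236
  -B: nom -14.100 → Σnom=18.280; wc +0.390/-0.020 → slack +0.828/-0.370; half-tol=0.205, Σhalf²=0.197261
  -C: nom -35.400 → Σnom=-17.120; wc +0.080/-0.080 → slack +0.908/-0.450; half-tol=0.080, Σhalf²=0.203661
Nominal = -17.120. Worst-case = [-17.120 - 0.450, -17.120 + 0.908] = [-17.570, -16.212]. RSS = √0.203661 = 0.451.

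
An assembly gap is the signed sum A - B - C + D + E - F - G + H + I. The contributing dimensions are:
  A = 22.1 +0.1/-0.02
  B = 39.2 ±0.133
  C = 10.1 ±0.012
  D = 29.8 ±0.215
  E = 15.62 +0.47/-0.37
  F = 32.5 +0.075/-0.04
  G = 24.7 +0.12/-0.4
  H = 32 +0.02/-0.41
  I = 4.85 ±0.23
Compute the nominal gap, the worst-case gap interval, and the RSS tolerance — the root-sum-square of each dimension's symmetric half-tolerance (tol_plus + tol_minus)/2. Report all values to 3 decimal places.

nominal=-2.130 wc=[-3.715,-0.510] rss=0.643

Stack each dimension's contribution:
  +A: nom +22.100 → Σnom=22.100; wc +0.100/-0.020 → slack +0.100/-0.020; half-tol=0.060, Σhalf²=0.003600
  -B: nom -39.200 → Σnom=-17.100; wc +0.133/-0.133 → slack +0.233/-0.153; half-tol=0.133, Σhalf²=0.021289
  -C: nom -10.100 → Σnom=-27.200; wc +0.012/-0.012 → slack +0.245/-0.165; half-tol=0.012, Σhalf²=0.021433
  +D: nom +29.800 → Σnom=2.600; wc +0.215/-0.215 → slack +0.460/-0.380; half-tol=0.215, Σhalf²=0.067658
  +E: nom +15.620 → Σnom=18.220; wc +0.470/-0.370 → slack +0.930/-0.750; half-tol=0.420, Σhalf²=0.244058
  -F: nom -32.500 → Σnom=-14.280; wc +0.040/-0.075 → slack +0.970/-0.825; half-tol=0.057, Σhalf²=0.247364
  -G: nom -24.700 → Σnom=-38.980; wc +0.400/-0.120 → slack +1.370/-0.945; half-tol=0.260, Σhalf²=0.314964
  +H: nom +32.000 → Σnom=-6.980; wc +0.020/-0.410 → slack +1.390/-1.355; half-tol=0.215, Σhalf²=0.361189
  +I: nom +4.850 → Σnom=-2.130; wc +0.230/-0.230 → slack +1.620/-1.585; half-tol=0.230, Σhalf²=0.414089
Nominal = -2.130. Worst-case = [-2.130 - 1.585, -2.130 + 1.620] = [-3.715, -0.510]. RSS = √0.414089 = 0.643.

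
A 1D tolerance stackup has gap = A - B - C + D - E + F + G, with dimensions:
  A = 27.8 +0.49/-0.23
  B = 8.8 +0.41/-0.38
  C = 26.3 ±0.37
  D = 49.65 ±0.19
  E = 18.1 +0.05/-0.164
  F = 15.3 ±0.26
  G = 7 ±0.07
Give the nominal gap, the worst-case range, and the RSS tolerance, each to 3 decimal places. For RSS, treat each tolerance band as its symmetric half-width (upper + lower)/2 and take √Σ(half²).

Stack each dimension's contribution:
  +A: nom +27.800 → Σnom=27.800; wc +0.490/-0.230 → slack +0.490/-0.230; half-tol=0.360, Σhalf²=0.129600
  -B: nom -8.800 → Σnom=19.000; wc +0.380/-0.410 → slack +0.870/-0.640; half-tol=0.395, Σhalf²=0.285625
  -C: nom -26.300 → Σnom=-7.300; wc +0.370/-0.370 → slack +1.240/-1.010; half-tol=0.370, Σhalf²=0.422525
  +D: nom +49.650 → Σnom=42.350; wc +0.190/-0.190 → slack +1.430/-1.200; half-tol=0.190, Σhalf²=0.458625
  -E: nom -18.100 → Σnom=24.250; wc +0.164/-0.050 → slack +1.594/-1.250; half-tol=0.107, Σhalf²=0.470074
  +F: nom +15.300 → Σnom=39.550; wc +0.260/-0.260 → slack +1.854/-1.510; half-tol=0.260, Σhalf²=0.537674
  +G: nom +7.000 → Σnom=46.550; wc +0.070/-0.070 → slack +1.924/-1.580; half-tol=0.070, Σhalf²=0.542574
Nominal = 46.550. Worst-case = [46.550 - 1.580, 46.550 + 1.924] = [44.970, 48.474]. RSS = √0.542574 = 0.737.

nominal=46.550 wc=[44.970,48.474] rss=0.737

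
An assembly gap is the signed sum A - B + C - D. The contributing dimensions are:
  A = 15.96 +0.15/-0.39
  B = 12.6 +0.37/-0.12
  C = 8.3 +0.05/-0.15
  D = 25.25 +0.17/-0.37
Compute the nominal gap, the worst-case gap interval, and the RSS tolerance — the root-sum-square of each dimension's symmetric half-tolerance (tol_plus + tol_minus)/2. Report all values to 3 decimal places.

nominal=-13.590 wc=[-14.670,-12.900] rss=0.465

Stack each dimension's contribution:
  +A: nom +15.960 → Σnom=15.960; wc +0.150/-0.390 → slack +0.150/-0.390; half-tol=0.270, Σhalf²=0.072900
  -B: nom -12.600 → Σnom=3.360; wc +0.120/-0.370 → slack +0.270/-0.760; half-tol=0.245, Σhalf²=0.132925
  +C: nom +8.300 → Σnom=11.660; wc +0.050/-0.150 → slack +0.320/-0.910; half-tol=0.100, Σhalf²=0.142925
  -D: nom -25.250 → Σnom=-13.590; wc +0.370/-0.170 → slack +0.690/-1.080; half-tol=0.270, Σhalf²=0.215825
Nominal = -13.590. Worst-case = [-13.590 - 1.080, -13.590 + 0.690] = [-14.670, -12.900]. RSS = √0.215825 = 0.465.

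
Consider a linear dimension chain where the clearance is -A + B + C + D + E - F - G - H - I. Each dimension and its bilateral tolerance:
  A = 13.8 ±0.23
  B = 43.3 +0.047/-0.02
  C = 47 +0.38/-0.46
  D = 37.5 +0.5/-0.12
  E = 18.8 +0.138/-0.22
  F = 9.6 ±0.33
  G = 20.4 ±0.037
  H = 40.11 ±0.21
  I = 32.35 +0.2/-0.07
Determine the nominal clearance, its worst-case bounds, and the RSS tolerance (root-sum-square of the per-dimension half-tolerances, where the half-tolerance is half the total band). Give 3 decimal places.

nominal=30.340 wc=[28.513,32.282] rss=0.729

Stack each dimension's contribution:
  -A: nom -13.800 → Σnom=-13.800; wc +0.230/-0.230 → slack +0.230/-0.230; half-tol=0.230, Σhalf²=0.052900
  +B: nom +43.300 → Σnom=29.500; wc +0.047/-0.020 → slack +0.277/-0.250; half-tol=0.034, Σhalf²=0.054022
  +C: nom +47.000 → Σnom=76.500; wc +0.380/-0.460 → slack +0.657/-0.710; half-tol=0.420, Σhalf²=0.230422
  +D: nom +37.500 → Σnom=114.000; wc +0.500/-0.120 → slack +1.157/-0.830; half-tol=0.310, Σhalf²=0.326522
  +E: nom +18.800 → Σnom=132.800; wc +0.138/-0.220 → slack +1.295/-1.050; half-tol=0.179, Σhalf²=0.358563
  -F: nom -9.600 → Σnom=123.200; wc +0.330/-0.330 → slack +1.625/-1.380; half-tol=0.330, Σhalf²=0.467463
  -G: nom -20.400 → Σnom=102.800; wc +0.037/-0.037 → slack +1.662/-1.417; half-tol=0.037, Σhalf²=0.468832
  -H: nom -40.110 → Σnom=62.690; wc +0.210/-0.210 → slack +1.872/-1.627; half-tol=0.210, Σhalf²=0.512932
  -I: nom -32.350 → Σnom=30.340; wc +0.070/-0.200 → slack +1.942/-1.827; half-tol=0.135, Σhalf²=0.531157
Nominal = 30.340. Worst-case = [30.340 - 1.827, 30.340 + 1.942] = [28.513, 32.282]. RSS = √0.531157 = 0.729.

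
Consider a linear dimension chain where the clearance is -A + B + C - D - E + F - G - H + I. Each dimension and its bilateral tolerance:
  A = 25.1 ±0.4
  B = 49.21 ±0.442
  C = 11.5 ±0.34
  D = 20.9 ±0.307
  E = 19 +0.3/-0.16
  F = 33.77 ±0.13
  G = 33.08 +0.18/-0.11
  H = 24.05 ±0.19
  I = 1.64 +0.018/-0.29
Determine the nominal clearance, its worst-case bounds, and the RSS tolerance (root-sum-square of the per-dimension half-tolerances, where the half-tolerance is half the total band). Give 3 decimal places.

Stack each dimension's contribution:
  -A: nom -25.100 → Σnom=-25.100; wc +0.400/-0.400 → slack +0.400/-0.400; half-tol=0.400, Σhalf²=0.160000
  +B: nom +49.210 → Σnom=24.110; wc +0.442/-0.442 → slack +0.842/-0.842; half-tol=0.442, Σhalf²=0.355364
  +C: nom +11.500 → Σnom=35.610; wc +0.340/-0.340 → slack +1.182/-1.182; half-tol=0.340, Σhalf²=0.470964
  -D: nom -20.900 → Σnom=14.710; wc +0.307/-0.307 → slack +1.489/-1.489; half-tol=0.307, Σhalf²=0.565213
  -E: nom -19.000 → Σnom=-4.290; wc +0.160/-0.300 → slack +1.649/-1.789; half-tol=0.230, Σhalf²=0.618113
  +F: nom +33.770 → Σnom=29.480; wc +0.130/-0.130 → slack +1.779/-1.919; half-tol=0.130, Σhalf²=0.635013
  -G: nom -33.080 → Σnom=-3.600; wc +0.110/-0.180 → slack +1.889/-2.099; half-tol=0.145, Σhalf²=0.656038
  -H: nom -24.050 → Σnom=-27.650; wc +0.190/-0.190 → slack +2.079/-2.289; half-tol=0.190, Σhalf²=0.692138
  +I: nom +1.640 → Σnom=-26.010; wc +0.018/-0.290 → slack +2.097/-2.579; half-tol=0.154, Σhalf²=0.715854
Nominal = -26.010. Worst-case = [-26.010 - 2.579, -26.010 + 2.097] = [-28.589, -23.913]. RSS = √0.715854 = 0.846.

nominal=-26.010 wc=[-28.589,-23.913] rss=0.846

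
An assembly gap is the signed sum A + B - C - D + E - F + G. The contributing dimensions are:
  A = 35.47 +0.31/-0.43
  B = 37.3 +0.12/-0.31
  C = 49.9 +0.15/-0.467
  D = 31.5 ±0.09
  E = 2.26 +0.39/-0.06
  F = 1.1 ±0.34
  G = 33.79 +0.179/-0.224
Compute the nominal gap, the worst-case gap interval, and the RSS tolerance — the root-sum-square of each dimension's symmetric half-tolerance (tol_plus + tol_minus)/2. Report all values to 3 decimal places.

Stack each dimension's contribution:
  +A: nom +35.470 → Σnom=35.470; wc +0.310/-0.430 → slack +0.310/-0.430; half-tol=0.370, Σhalf²=0.136900
  +B: nom +37.300 → Σnom=72.770; wc +0.120/-0.310 → slack +0.430/-0.740; half-tol=0.215, Σhalf²=0.183125
  -C: nom -49.900 → Σnom=22.870; wc +0.467/-0.150 → slack +0.897/-0.890; half-tol=0.308, Σhalf²=0.278297
  -D: nom -31.500 → Σnom=-8.630; wc +0.090/-0.090 → slack +0.987/-0.980; half-tol=0.090, Σhalf²=0.286397
  +E: nom +2.260 → Σnom=-6.370; wc +0.390/-0.060 → slack +1.377/-1.040; half-tol=0.225, Σhalf²=0.337022
  -F: nom -1.100 → Σnom=-7.470; wc +0.340/-0.340 → slack +1.717/-1.380; half-tol=0.340, Σhalf²=0.452622
  +G: nom +33.790 → Σnom=26.320; wc +0.179/-0.224 → slack +1.896/-1.604; half-tol=0.202, Σhalf²=0.493225
Nominal = 26.320. Worst-case = [26.320 - 1.604, 26.320 + 1.896] = [24.716, 28.216]. RSS = √0.493225 = 0.702.

nominal=26.320 wc=[24.716,28.216] rss=0.702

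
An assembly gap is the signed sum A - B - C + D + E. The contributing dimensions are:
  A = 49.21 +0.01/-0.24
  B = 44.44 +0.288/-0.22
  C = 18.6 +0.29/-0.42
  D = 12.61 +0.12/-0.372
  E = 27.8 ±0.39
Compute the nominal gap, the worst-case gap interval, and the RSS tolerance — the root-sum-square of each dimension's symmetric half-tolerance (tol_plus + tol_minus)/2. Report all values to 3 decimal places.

Stack each dimension's contribution:
  +A: nom +49.210 → Σnom=49.210; wc +0.010/-0.240 → slack +0.010/-0.240; half-tol=0.125, Σhalf²=0.015625
  -B: nom -44.440 → Σnom=4.770; wc +0.220/-0.288 → slack +0.230/-0.528; half-tol=0.254, Σhalf²=0.080141
  -C: nom -18.600 → Σnom=-13.830; wc +0.420/-0.290 → slack +0.650/-0.818; half-tol=0.355, Σhalf²=0.206166
  +D: nom +12.610 → Σnom=-1.220; wc +0.120/-0.372 → slack +0.770/-1.190; half-tol=0.246, Σhalf²=0.266682
  +E: nom +27.800 → Σnom=26.580; wc +0.390/-0.390 → slack +1.160/-1.580; half-tol=0.390, Σhalf²=0.418782
Nominal = 26.580. Worst-case = [26.580 - 1.580, 26.580 + 1.160] = [25.000, 27.740]. RSS = √0.418782 = 0.647.

nominal=26.580 wc=[25.000,27.740] rss=0.647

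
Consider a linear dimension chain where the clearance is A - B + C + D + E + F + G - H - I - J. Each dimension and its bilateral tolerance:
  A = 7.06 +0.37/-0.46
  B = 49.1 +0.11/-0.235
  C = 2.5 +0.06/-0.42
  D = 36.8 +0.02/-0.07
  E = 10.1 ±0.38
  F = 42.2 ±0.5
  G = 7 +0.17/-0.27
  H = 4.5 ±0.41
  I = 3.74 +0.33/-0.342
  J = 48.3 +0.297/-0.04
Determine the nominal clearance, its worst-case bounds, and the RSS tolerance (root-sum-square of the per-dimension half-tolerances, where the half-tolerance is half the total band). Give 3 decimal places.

Stack each dimension's contribution:
  +A: nom +7.060 → Σnom=7.060; wc +0.370/-0.460 → slack +0.370/-0.460; half-tol=0.415, Σhalf²=0.172225
  -B: nom -49.100 → Σnom=-42.040; wc +0.235/-0.110 → slack +0.605/-0.570; half-tol=0.172, Σhalf²=0.201981
  +C: nom +2.500 → Σnom=-39.540; wc +0.060/-0.420 → slack +0.665/-0.990; half-tol=0.240, Σhalf²=0.259581
  +D: nom +36.800 → Σnom=-2.740; wc +0.020/-0.070 → slack +0.685/-1.060; half-tol=0.045, Σhalf²=0.261606
  +E: nom +10.100 → Σnom=7.360; wc +0.380/-0.380 → slack +1.065/-1.440; half-tol=0.380, Σhalf²=0.406006
  +F: nom +42.200 → Σnom=49.560; wc +0.500/-0.500 → slack +1.565/-1.940; half-tol=0.500, Σhalf²=0.656006
  +G: nom +7.000 → Σnom=56.560; wc +0.170/-0.270 → slack +1.735/-2.210; half-tol=0.220, Σhalf²=0.704406
  -H: nom -4.500 → Σnom=52.060; wc +0.410/-0.410 → slack +2.145/-2.620; half-tol=0.410, Σhalf²=0.872506
  -I: nom -3.740 → Σnom=48.320; wc +0.342/-0.330 → slack +2.487/-2.950; half-tol=0.336, Σhalf²=0.985402
  -J: nom -48.300 → Σnom=0.020; wc +0.040/-0.297 → slack +2.527/-3.247; half-tol=0.168, Σhalf²=1.013794
Nominal = 0.020. Worst-case = [0.020 - 3.247, 0.020 + 2.527] = [-3.227, 2.547]. RSS = √1.013794 = 1.007.

nominal=0.020 wc=[-3.227,2.547] rss=1.007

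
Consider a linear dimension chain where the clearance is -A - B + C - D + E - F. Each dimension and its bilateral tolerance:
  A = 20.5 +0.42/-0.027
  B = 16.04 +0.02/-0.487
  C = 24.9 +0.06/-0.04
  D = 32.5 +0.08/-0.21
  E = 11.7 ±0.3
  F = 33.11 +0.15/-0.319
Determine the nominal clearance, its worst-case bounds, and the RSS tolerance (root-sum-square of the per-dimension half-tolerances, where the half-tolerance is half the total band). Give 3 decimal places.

nominal=-65.550 wc=[-66.560,-64.147] rss=0.532

Stack each dimension's contribution:
  -A: nom -20.500 → Σnom=-20.500; wc +0.027/-0.420 → slack +0.027/-0.420; half-tol=0.224, Σhalf²=0.049952
  -B: nom -16.040 → Σnom=-36.540; wc +0.487/-0.020 → slack +0.514/-0.440; half-tol=0.254, Σhalf²=0.114215
  +C: nom +24.900 → Σnom=-11.640; wc +0.060/-0.040 → slack +0.574/-0.480; half-tol=0.050, Σhalf²=0.116715
  -D: nom -32.500 → Σnom=-44.140; wc +0.210/-0.080 → slack +0.784/-0.560; half-tol=0.145, Σhalf²=0.137740
  +E: nom +11.700 → Σnom=-32.440; wc +0.300/-0.300 → slack +1.084/-0.860; half-tol=0.300, Σhalf²=0.227740
  -F: nom -33.110 → Σnom=-65.550; wc +0.319/-0.150 → slack +1.403/-1.010; half-tol=0.234, Σhalf²=0.282730
Nominal = -65.550. Worst-case = [-65.550 - 1.010, -65.550 + 1.403] = [-66.560, -64.147]. RSS = √0.282730 = 0.532.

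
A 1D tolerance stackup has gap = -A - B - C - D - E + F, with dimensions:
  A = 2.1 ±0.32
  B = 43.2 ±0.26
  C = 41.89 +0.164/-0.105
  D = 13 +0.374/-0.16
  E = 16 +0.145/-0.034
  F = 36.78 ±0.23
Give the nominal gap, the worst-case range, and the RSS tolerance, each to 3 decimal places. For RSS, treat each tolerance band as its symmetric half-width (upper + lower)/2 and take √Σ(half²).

Stack each dimension's contribution:
  -A: nom -2.100 → Σnom=-2.100; wc +0.320/-0.320 → slack +0.320/-0.320; half-tol=0.320, Σhalf²=0.102400
  -B: nom -43.200 → Σnom=-45.300; wc +0.260/-0.260 → slack +0.580/-0.580; half-tol=0.260, Σhalf²=0.170000
  -C: nom -41.890 → Σnom=-87.190; wc +0.105/-0.164 → slack +0.685/-0.744; half-tol=0.135, Σhalf²=0.188090
  -D: nom -13.000 → Σnom=-100.190; wc +0.160/-0.374 → slack +0.845/-1.118; half-tol=0.267, Σhalf²=0.259379
  -E: nom -16.000 → Σnom=-116.190; wc +0.034/-0.145 → slack +0.879/-1.263; half-tol=0.089, Σhalf²=0.267390
  +F: nom +36.780 → Σnom=-79.410; wc +0.230/-0.230 → slack +1.109/-1.493; half-tol=0.230, Σhalf²=0.320290
Nominal = -79.410. Worst-case = [-79.410 - 1.493, -79.410 + 1.109] = [-80.903, -78.301]. RSS = √0.320290 = 0.566.

nominal=-79.410 wc=[-80.903,-78.301] rss=0.566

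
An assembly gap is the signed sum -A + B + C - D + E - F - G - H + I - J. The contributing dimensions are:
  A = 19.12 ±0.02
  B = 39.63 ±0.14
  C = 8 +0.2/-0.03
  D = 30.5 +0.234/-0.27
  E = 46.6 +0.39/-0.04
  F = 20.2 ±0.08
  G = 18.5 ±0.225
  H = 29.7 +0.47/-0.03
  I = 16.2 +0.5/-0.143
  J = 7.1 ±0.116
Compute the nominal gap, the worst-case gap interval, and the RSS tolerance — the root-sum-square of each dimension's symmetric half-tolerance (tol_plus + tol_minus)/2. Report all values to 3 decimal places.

nominal=-14.690 wc=[-16.188,-12.719] rss=0.616

Stack each dimension's contribution:
  -A: nom -19.120 → Σnom=-19.120; wc +0.020/-0.020 → slack +0.020/-0.020; half-tol=0.020, Σhalf²=0.000400
  +B: nom +39.630 → Σnom=20.510; wc +0.140/-0.140 → slack +0.160/-0.160; half-tol=0.140, Σhalf²=0.020000
  +C: nom +8.000 → Σnom=28.510; wc +0.200/-0.030 → slack +0.360/-0.190; half-tol=0.115, Σhalf²=0.033225
  -D: nom -30.500 → Σnom=-1.990; wc +0.270/-0.234 → slack +0.630/-0.424; half-tol=0.252, Σhalf²=0.096729
  +E: nom +46.600 → Σnom=44.610; wc +0.390/-0.040 → slack +1.020/-0.464; half-tol=0.215, Σhalf²=0.142954
  -F: nom -20.200 → Σnom=24.410; wc +0.080/-0.080 → slack +1.100/-0.544; half-tol=0.080, Σhalf²=0.149354
  -G: nom -18.500 → Σnom=5.910; wc +0.225/-0.225 → slack +1.325/-0.769; half-tol=0.225, Σhalf²=0.199979
  -H: nom -29.700 → Σnom=-23.790; wc +0.030/-0.470 → slack +1.355/-1.239; half-tol=0.250, Σhalf²=0.262479
  +I: nom +16.200 → Σnom=-7.590; wc +0.500/-0.143 → slack +1.855/-1.382; half-tol=0.322, Σhalf²=0.365841
  -J: nom -7.100 → Σnom=-14.690; wc +0.116/-0.116 → slack +1.971/-1.498; half-tol=0.116, Σhalf²=0.379297
Nominal = -14.690. Worst-case = [-14.690 - 1.498, -14.690 + 1.971] = [-16.188, -12.719]. RSS = √0.379297 = 0.616.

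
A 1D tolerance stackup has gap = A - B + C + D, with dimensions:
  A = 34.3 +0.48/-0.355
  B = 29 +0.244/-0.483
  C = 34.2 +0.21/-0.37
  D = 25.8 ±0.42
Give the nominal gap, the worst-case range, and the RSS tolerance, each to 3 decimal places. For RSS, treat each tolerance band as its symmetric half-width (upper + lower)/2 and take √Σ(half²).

nominal=65.300 wc=[63.911,66.893] rss=0.753

Stack each dimension's contribution:
  +A: nom +34.300 → Σnom=34.300; wc +0.480/-0.355 → slack +0.480/-0.355; half-tol=0.417, Σhalf²=0.174306
  -B: nom -29.000 → Σnom=5.300; wc +0.483/-0.244 → slack +0.963/-0.599; half-tol=0.363, Σhalf²=0.306438
  +C: nom +34.200 → Σnom=39.500; wc +0.210/-0.370 → slack +1.173/-0.969; half-tol=0.290, Σhalf²=0.390538
  +D: nom +25.800 → Σnom=65.300; wc +0.420/-0.420 → slack +1.593/-1.389; half-tol=0.420, Σhalf²=0.566938
Nominal = 65.300. Worst-case = [65.300 - 1.389, 65.300 + 1.593] = [63.911, 66.893]. RSS = √0.566938 = 0.753.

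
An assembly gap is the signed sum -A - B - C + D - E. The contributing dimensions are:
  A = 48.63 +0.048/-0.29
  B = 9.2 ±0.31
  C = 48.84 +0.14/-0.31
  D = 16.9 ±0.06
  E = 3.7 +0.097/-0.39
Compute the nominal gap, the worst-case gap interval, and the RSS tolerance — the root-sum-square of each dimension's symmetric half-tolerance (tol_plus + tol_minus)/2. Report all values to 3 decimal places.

Stack each dimension's contribution:
  -A: nom -48.630 → Σnom=-48.630; wc +0.290/-0.048 → slack +0.290/-0.048; half-tol=0.169, Σhalf²=0.028561
  -B: nom -9.200 → Σnom=-57.830; wc +0.310/-0.310 → slack +0.600/-0.358; half-tol=0.310, Σhalf²=0.124661
  -C: nom -48.840 → Σnom=-106.670; wc +0.310/-0.140 → slack +0.910/-0.498; half-tol=0.225, Σhalf²=0.175286
  +D: nom +16.900 → Σnom=-89.770; wc +0.060/-0.060 → slack +0.970/-0.558; half-tol=0.060, Σhalf²=0.178886
  -E: nom -3.700 → Σnom=-93.470; wc +0.390/-0.097 → slack +1.360/-0.655; half-tol=0.243, Σhalf²=0.238178
Nominal = -93.470. Worst-case = [-93.470 - 0.655, -93.470 + 1.360] = [-94.125, -92.110]. RSS = √0.238178 = 0.488.

nominal=-93.470 wc=[-94.125,-92.110] rss=0.488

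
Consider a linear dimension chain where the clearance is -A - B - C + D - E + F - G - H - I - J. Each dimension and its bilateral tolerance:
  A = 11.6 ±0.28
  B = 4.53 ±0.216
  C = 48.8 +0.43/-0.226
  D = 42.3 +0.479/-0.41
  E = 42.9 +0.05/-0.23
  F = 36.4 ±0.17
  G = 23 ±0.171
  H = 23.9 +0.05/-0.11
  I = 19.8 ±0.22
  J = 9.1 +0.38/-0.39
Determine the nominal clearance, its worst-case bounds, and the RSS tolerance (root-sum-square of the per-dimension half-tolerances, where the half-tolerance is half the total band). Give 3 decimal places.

nominal=-104.930 wc=[-107.307,-102.438] rss=0.843

Stack each dimension's contribution:
  -A: nom -11.600 → Σnom=-11.600; wc +0.280/-0.280 → slack +0.280/-0.280; half-tol=0.280, Σhalf²=0.078400
  -B: nom -4.530 → Σnom=-16.130; wc +0.216/-0.216 → slack +0.496/-0.496; half-tol=0.216, Σhalf²=0.125056
  -C: nom -48.800 → Σnom=-64.930; wc +0.226/-0.430 → slack +0.722/-0.926; half-tol=0.328, Σhalf²=0.232640
  +D: nom +42.300 → Σnom=-22.630; wc +0.479/-0.410 → slack +1.201/-1.336; half-tol=0.445, Σhalf²=0.430220
  -E: nom -42.900 → Σnom=-65.530; wc +0.230/-0.050 → slack +1.431/-1.386; half-tol=0.140, Σhalf²=0.449820
  +F: nom +36.400 → Σnom=-29.130; wc +0.170/-0.170 → slack +1.601/-1.556; half-tol=0.170, Σhalf²=0.478720
  -G: nom -23.000 → Σnom=-52.130; wc +0.171/-0.171 → slack +1.772/-1.727; half-tol=0.171, Σhalf²=0.507961
  -H: nom -23.900 → Σnom=-76.030; wc +0.110/-0.050 → slack +1.882/-1.777; half-tol=0.080, Σhalf²=0.514361
  -I: nom -19.800 → Σnom=-95.830; wc +0.220/-0.220 → slack +2.102/-1.997; half-tol=0.220, Σhalf²=0.562761
  -J: nom -9.100 → Σnom=-104.930; wc +0.390/-0.380 → slack +2.492/-2.377; half-tol=0.385, Σhalf²=0.710986
Nominal = -104.930. Worst-case = [-104.930 - 2.377, -104.930 + 2.492] = [-107.307, -102.438]. RSS = √0.710986 = 0.843.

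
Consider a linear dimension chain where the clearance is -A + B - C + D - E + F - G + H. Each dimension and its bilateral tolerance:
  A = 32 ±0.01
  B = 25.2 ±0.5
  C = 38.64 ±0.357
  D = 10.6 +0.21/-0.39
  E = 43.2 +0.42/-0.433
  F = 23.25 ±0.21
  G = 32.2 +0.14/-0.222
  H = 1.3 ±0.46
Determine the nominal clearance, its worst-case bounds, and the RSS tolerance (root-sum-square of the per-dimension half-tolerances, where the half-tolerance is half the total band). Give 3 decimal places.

nominal=-85.690 wc=[-88.177,-83.288] rss=0.968

Stack each dimension's contribution:
  -A: nom -32.000 → Σnom=-32.000; wc +0.010/-0.010 → slack +0.010/-0.010; half-tol=0.010, Σhalf²=0.000100
  +B: nom +25.200 → Σnom=-6.800; wc +0.500/-0.500 → slack +0.510/-0.510; half-tol=0.500, Σhalf²=0.250100
  -C: nom -38.640 → Σnom=-45.440; wc +0.357/-0.357 → slack +0.867/-0.867; half-tol=0.357, Σhalf²=0.377549
  +D: nom +10.600 → Σnom=-34.840; wc +0.210/-0.390 → slack +1.077/-1.257; half-tol=0.300, Σhalf²=0.467549
  -E: nom -43.200 → Σnom=-78.040; wc +0.433/-0.420 → slack +1.510/-1.677; half-tol=0.426, Σhalf²=0.649451
  +F: nom +23.250 → Σnom=-54.790; wc +0.210/-0.210 → slack +1.720/-1.887; half-tol=0.210, Σhalf²=0.693551
  -G: nom -32.200 → Σnom=-86.990; wc +0.222/-0.140 → slack +1.942/-2.027; half-tol=0.181, Σhalf²=0.726312
  +H: nom +1.300 → Σnom=-85.690; wc +0.460/-0.460 → slack +2.402/-2.487; half-tol=0.460, Σhalf²=0.937912
Nominal = -85.690. Worst-case = [-85.690 - 2.487, -85.690 + 2.402] = [-88.177, -83.288]. RSS = √0.937912 = 0.968.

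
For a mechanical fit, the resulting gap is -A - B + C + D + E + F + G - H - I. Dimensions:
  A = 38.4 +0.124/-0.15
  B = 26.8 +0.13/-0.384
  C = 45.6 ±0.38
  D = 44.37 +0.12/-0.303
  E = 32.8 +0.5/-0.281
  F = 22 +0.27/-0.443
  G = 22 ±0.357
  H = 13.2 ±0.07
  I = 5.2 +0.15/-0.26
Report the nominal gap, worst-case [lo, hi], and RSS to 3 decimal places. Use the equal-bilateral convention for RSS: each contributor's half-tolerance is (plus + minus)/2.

nominal=83.170 wc=[80.932,85.661] rss=0.853

Stack each dimension's contribution:
  -A: nom -38.400 → Σnom=-38.400; wc +0.150/-0.124 → slack +0.150/-0.124; half-tol=0.137, Σhalf²=0.018769
  -B: nom -26.800 → Σnom=-65.200; wc +0.384/-0.130 → slack +0.534/-0.254; half-tol=0.257, Σhalf²=0.084818
  +C: nom +45.600 → Σnom=-19.600; wc +0.380/-0.380 → slack +0.914/-0.634; half-tol=0.380, Σhalf²=0.229218
  +D: nom +44.370 → Σnom=24.770; wc +0.120/-0.303 → slack +1.034/-0.937; half-tol=0.211, Σhalf²=0.273950
  +E: nom +32.800 → Σnom=57.570; wc +0.500/-0.281 → slack +1.534/-1.218; half-tol=0.391, Σhalf²=0.426441
  +F: nom +22.000 → Σnom=79.570; wc +0.270/-0.443 → slack +1.804/-1.661; half-tol=0.357, Σhalf²=0.553533
  +G: nom +22.000 → Σnom=101.570; wc +0.357/-0.357 → slack +2.161/-2.018; half-tol=0.357, Σhalf²=0.680982
  -H: nom -13.200 → Σnom=88.370; wc +0.070/-0.070 → slack +2.231/-2.088; half-tol=0.070, Σhalf²=0.685882
  -I: nom -5.200 → Σnom=83.170; wc +0.260/-0.150 → slack +2.491/-2.238; half-tol=0.205, Σhalf²=0.727907
Nominal = 83.170. Worst-case = [83.170 - 2.238, 83.170 + 2.491] = [80.932, 85.661]. RSS = √0.727907 = 0.853.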